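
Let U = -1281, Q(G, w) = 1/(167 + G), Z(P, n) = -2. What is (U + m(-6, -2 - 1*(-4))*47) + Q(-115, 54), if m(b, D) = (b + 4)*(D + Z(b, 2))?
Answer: -66611/52 ≈ -1281.0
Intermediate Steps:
m(b, D) = (-2 + D)*(4 + b) (m(b, D) = (b + 4)*(D - 2) = (4 + b)*(-2 + D) = (-2 + D)*(4 + b))
(U + m(-6, -2 - 1*(-4))*47) + Q(-115, 54) = (-1281 + (-8 - 2*(-6) + 4*(-2 - 1*(-4)) + (-2 - 1*(-4))*(-6))*47) + 1/(167 - 115) = (-1281 + (-8 + 12 + 4*(-2 + 4) + (-2 + 4)*(-6))*47) + 1/52 = (-1281 + (-8 + 12 + 4*2 + 2*(-6))*47) + 1/52 = (-1281 + (-8 + 12 + 8 - 12)*47) + 1/52 = (-1281 + 0*47) + 1/52 = (-1281 + 0) + 1/52 = -1281 + 1/52 = -66611/52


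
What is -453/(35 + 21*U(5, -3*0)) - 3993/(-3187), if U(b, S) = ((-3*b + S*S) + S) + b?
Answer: 2142486/557725 ≈ 3.8415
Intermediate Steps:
U(b, S) = S + S² - 2*b (U(b, S) = ((-3*b + S²) + S) + b = ((S² - 3*b) + S) + b = (S + S² - 3*b) + b = S + S² - 2*b)
-453/(35 + 21*U(5, -3*0)) - 3993/(-3187) = -453/(35 + 21*(-3*0 + (-3*0)² - 2*5)) - 3993/(-3187) = -453/(35 + 21*(0 + 0² - 10)) - 3993*(-1/3187) = -453/(35 + 21*(0 + 0 - 10)) + 3993/3187 = -453/(35 + 21*(-10)) + 3993/3187 = -453/(35 - 210) + 3993/3187 = -453/(-175) + 3993/3187 = -453*(-1/175) + 3993/3187 = 453/175 + 3993/3187 = 2142486/557725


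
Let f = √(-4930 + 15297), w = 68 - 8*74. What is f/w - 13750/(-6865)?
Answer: 2750/1373 - √10367/524 ≈ 1.8086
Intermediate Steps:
w = -524 (w = 68 - 592 = -524)
f = √10367 ≈ 101.82
f/w - 13750/(-6865) = √10367/(-524) - 13750/(-6865) = √10367*(-1/524) - 13750*(-1/6865) = -√10367/524 + 2750/1373 = 2750/1373 - √10367/524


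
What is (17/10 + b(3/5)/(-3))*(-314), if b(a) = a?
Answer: -471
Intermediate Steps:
(17/10 + b(3/5)/(-3))*(-314) = (17/10 + (3/5)/(-3))*(-314) = (17*(1/10) + (3*(1/5))*(-1/3))*(-314) = (17/10 + (3/5)*(-1/3))*(-314) = (17/10 - 1/5)*(-314) = (3/2)*(-314) = -471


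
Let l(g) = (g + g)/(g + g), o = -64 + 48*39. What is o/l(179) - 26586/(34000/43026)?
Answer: -270604309/8500 ≈ -31836.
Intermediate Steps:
o = 1808 (o = -64 + 1872 = 1808)
l(g) = 1 (l(g) = (2*g)/((2*g)) = (2*g)*(1/(2*g)) = 1)
o/l(179) - 26586/(34000/43026) = 1808/1 - 26586/(34000/43026) = 1808*1 - 26586/(34000*(1/43026)) = 1808 - 26586/17000/21513 = 1808 - 26586*21513/17000 = 1808 - 285972309/8500 = -270604309/8500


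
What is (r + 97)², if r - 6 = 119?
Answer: 49284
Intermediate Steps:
r = 125 (r = 6 + 119 = 125)
(r + 97)² = (125 + 97)² = 222² = 49284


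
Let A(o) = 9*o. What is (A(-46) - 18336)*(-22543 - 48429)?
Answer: 1330725000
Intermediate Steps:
(A(-46) - 18336)*(-22543 - 48429) = (9*(-46) - 18336)*(-22543 - 48429) = (-414 - 18336)*(-70972) = -18750*(-70972) = 1330725000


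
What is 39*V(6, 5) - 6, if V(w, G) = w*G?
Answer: 1164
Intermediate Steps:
V(w, G) = G*w
39*V(6, 5) - 6 = 39*(5*6) - 6 = 39*30 - 6 = 1170 - 6 = 1164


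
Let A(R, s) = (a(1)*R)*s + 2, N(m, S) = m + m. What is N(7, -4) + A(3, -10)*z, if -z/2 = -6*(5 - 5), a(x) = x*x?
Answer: 14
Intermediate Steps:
a(x) = x**2
N(m, S) = 2*m
z = 0 (z = -(-12)*(5 - 5) = -(-12)*0 = -2*0 = 0)
A(R, s) = 2 + R*s (A(R, s) = (1**2*R)*s + 2 = (1*R)*s + 2 = R*s + 2 = 2 + R*s)
N(7, -4) + A(3, -10)*z = 2*7 + (2 + 3*(-10))*0 = 14 + (2 - 30)*0 = 14 - 28*0 = 14 + 0 = 14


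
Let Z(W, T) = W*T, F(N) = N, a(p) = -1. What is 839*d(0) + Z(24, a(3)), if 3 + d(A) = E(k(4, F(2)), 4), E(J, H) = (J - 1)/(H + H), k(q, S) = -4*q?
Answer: -34591/8 ≈ -4323.9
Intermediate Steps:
E(J, H) = (-1 + J)/(2*H) (E(J, H) = (-1 + J)/((2*H)) = (-1 + J)*(1/(2*H)) = (-1 + J)/(2*H))
d(A) = -41/8 (d(A) = -3 + (½)*(-1 - 4*4)/4 = -3 + (½)*(¼)*(-1 - 16) = -3 + (½)*(¼)*(-17) = -3 - 17/8 = -41/8)
Z(W, T) = T*W
839*d(0) + Z(24, a(3)) = 839*(-41/8) - 1*24 = -34399/8 - 24 = -34591/8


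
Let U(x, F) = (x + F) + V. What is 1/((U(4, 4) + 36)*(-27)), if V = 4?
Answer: -1/1296 ≈ -0.00077160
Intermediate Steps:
U(x, F) = 4 + F + x (U(x, F) = (x + F) + 4 = (F + x) + 4 = 4 + F + x)
1/((U(4, 4) + 36)*(-27)) = 1/(((4 + 4 + 4) + 36)*(-27)) = 1/((12 + 36)*(-27)) = 1/(48*(-27)) = 1/(-1296) = -1/1296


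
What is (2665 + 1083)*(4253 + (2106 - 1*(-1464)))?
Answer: 29320604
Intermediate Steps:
(2665 + 1083)*(4253 + (2106 - 1*(-1464))) = 3748*(4253 + (2106 + 1464)) = 3748*(4253 + 3570) = 3748*7823 = 29320604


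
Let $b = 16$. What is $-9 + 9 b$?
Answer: $135$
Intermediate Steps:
$-9 + 9 b = -9 + 9 \cdot 16 = -9 + 144 = 135$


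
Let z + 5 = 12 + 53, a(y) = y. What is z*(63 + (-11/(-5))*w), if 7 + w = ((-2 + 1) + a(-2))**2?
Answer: 4044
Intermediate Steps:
w = 2 (w = -7 + ((-2 + 1) - 2)**2 = -7 + (-1 - 2)**2 = -7 + (-3)**2 = -7 + 9 = 2)
z = 60 (z = -5 + (12 + 53) = -5 + 65 = 60)
z*(63 + (-11/(-5))*w) = 60*(63 - 11/(-5)*2) = 60*(63 - 11*(-1/5)*2) = 60*(63 + (11/5)*2) = 60*(63 + 22/5) = 60*(337/5) = 4044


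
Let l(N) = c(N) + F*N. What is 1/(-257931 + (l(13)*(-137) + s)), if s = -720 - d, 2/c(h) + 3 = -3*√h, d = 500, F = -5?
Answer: -1039515/260142379426 - 411*√13/3381850932538 ≈ -3.9964e-6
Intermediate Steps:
c(h) = 2/(-3 - 3*√h)
l(N) = -5*N - 2/(3 + 3*√N) (l(N) = -2/(3 + 3*√N) - 5*N = -5*N - 2/(3 + 3*√N))
s = -1220 (s = -720 - 1*500 = -720 - 500 = -1220)
1/(-257931 + (l(13)*(-137) + s)) = 1/(-257931 + (((-2 - 15*13*(1 + √13))/(3*(1 + √13)))*(-137) - 1220)) = 1/(-257931 + (((-2 + (-195 - 195*√13))/(3*(1 + √13)))*(-137) - 1220)) = 1/(-257931 + (((-197 - 195*√13)/(3*(1 + √13)))*(-137) - 1220)) = 1/(-257931 + (-137*(-197 - 195*√13)/(3*(1 + √13)) - 1220)) = 1/(-257931 + (-1220 - 137*(-197 - 195*√13)/(3*(1 + √13)))) = 1/(-259151 - 137*(-197 - 195*√13)/(3*(1 + √13)))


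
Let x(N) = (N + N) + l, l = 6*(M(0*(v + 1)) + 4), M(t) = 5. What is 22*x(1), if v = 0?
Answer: 1232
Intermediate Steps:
l = 54 (l = 6*(5 + 4) = 6*9 = 54)
x(N) = 54 + 2*N (x(N) = (N + N) + 54 = 2*N + 54 = 54 + 2*N)
22*x(1) = 22*(54 + 2*1) = 22*(54 + 2) = 22*56 = 1232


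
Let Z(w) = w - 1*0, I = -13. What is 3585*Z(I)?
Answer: -46605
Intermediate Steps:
Z(w) = w (Z(w) = w + 0 = w)
3585*Z(I) = 3585*(-13) = -46605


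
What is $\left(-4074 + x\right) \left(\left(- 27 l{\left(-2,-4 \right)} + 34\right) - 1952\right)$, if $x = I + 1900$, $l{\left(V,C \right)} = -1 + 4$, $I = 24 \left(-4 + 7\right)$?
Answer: $4201898$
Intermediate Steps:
$I = 72$ ($I = 24 \cdot 3 = 72$)
$l{\left(V,C \right)} = 3$
$x = 1972$ ($x = 72 + 1900 = 1972$)
$\left(-4074 + x\right) \left(\left(- 27 l{\left(-2,-4 \right)} + 34\right) - 1952\right) = \left(-4074 + 1972\right) \left(\left(\left(-27\right) 3 + 34\right) - 1952\right) = - 2102 \left(\left(-81 + 34\right) - 1952\right) = - 2102 \left(-47 - 1952\right) = \left(-2102\right) \left(-1999\right) = 4201898$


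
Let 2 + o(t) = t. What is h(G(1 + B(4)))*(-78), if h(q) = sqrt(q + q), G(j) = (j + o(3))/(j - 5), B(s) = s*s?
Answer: -78*sqrt(3) ≈ -135.10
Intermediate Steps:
o(t) = -2 + t
B(s) = s**2
G(j) = (1 + j)/(-5 + j) (G(j) = (j + (-2 + 3))/(j - 5) = (j + 1)/(-5 + j) = (1 + j)/(-5 + j))
h(q) = sqrt(2)*sqrt(q) (h(q) = sqrt(2*q) = sqrt(2)*sqrt(q))
h(G(1 + B(4)))*(-78) = (sqrt(2)*sqrt((1 + (1 + 4**2))/(-5 + (1 + 4**2))))*(-78) = (sqrt(2)*sqrt((1 + (1 + 16))/(-5 + (1 + 16))))*(-78) = (sqrt(2)*sqrt((1 + 17)/(-5 + 17)))*(-78) = (sqrt(2)*sqrt(18/12))*(-78) = (sqrt(2)*sqrt((1/12)*18))*(-78) = (sqrt(2)*sqrt(3/2))*(-78) = (sqrt(2)*(sqrt(6)/2))*(-78) = sqrt(3)*(-78) = -78*sqrt(3)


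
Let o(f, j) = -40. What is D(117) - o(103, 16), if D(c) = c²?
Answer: 13729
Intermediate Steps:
D(117) - o(103, 16) = 117² - 1*(-40) = 13689 + 40 = 13729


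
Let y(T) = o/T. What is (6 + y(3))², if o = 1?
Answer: 361/9 ≈ 40.111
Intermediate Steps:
y(T) = 1/T
(6 + y(3))² = (6 + 1/3)² = (6 + ⅓)² = (19/3)² = 361/9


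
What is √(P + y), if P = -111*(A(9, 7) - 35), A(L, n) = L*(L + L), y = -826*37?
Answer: I*√44659 ≈ 211.33*I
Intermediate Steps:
y = -30562
A(L, n) = 2*L² (A(L, n) = L*(2*L) = 2*L²)
P = -14097 (P = -111*(2*9² - 35) = -111*(2*81 - 35) = -111*(162 - 35) = -111*127 = -14097)
√(P + y) = √(-14097 - 30562) = √(-44659) = I*√44659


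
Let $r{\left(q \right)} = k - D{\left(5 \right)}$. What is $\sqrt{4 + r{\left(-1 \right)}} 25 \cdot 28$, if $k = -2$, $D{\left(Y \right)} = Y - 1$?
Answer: $700 i \sqrt{2} \approx 989.95 i$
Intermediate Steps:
$D{\left(Y \right)} = -1 + Y$ ($D{\left(Y \right)} = Y - 1 = -1 + Y$)
$r{\left(q \right)} = -6$ ($r{\left(q \right)} = -2 - \left(-1 + 5\right) = -2 - 4 = -6$)
$\sqrt{4 + r{\left(-1 \right)}} 25 \cdot 28 = \sqrt{4 - 6} \cdot 25 \cdot 28 = \sqrt{-2} \cdot 25 \cdot 28 = i \sqrt{2} \cdot 25 \cdot 28 = 25 i \sqrt{2} \cdot 28 = 700 i \sqrt{2}$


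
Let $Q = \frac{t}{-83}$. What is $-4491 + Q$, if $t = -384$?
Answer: $- \frac{372369}{83} \approx -4486.4$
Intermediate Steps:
$Q = \frac{384}{83}$ ($Q = - \frac{384}{-83} = \left(-384\right) \left(- \frac{1}{83}\right) = \frac{384}{83} \approx 4.6265$)
$-4491 + Q = -4491 + \frac{384}{83} = - \frac{372369}{83}$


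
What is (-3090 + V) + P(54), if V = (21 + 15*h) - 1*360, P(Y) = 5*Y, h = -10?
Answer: -3309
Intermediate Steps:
V = -489 (V = (21 + 15*(-10)) - 1*360 = (21 - 150) - 360 = -129 - 360 = -489)
(-3090 + V) + P(54) = (-3090 - 489) + 5*54 = -3579 + 270 = -3309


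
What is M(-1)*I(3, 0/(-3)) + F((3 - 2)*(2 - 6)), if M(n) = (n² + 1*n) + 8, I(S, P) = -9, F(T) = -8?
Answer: -80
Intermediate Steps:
M(n) = 8 + n + n² (M(n) = (n² + n) + 8 = (n + n²) + 8 = 8 + n + n²)
M(-1)*I(3, 0/(-3)) + F((3 - 2)*(2 - 6)) = (8 - 1 + (-1)²)*(-9) - 8 = (8 - 1 + 1)*(-9) - 8 = 8*(-9) - 8 = -72 - 8 = -80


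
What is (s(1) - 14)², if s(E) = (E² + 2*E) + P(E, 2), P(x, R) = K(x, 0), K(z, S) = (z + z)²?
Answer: 49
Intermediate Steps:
K(z, S) = 4*z² (K(z, S) = (2*z)² = 4*z²)
P(x, R) = 4*x²
s(E) = 2*E + 5*E² (s(E) = (E² + 2*E) + 4*E² = 2*E + 5*E²)
(s(1) - 14)² = (1*(2 + 5*1) - 14)² = (1*(2 + 5) - 14)² = (1*7 - 14)² = (7 - 14)² = (-7)² = 49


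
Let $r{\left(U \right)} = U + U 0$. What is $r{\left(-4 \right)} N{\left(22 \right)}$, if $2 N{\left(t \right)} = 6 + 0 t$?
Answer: $-12$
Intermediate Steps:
$N{\left(t \right)} = 3$ ($N{\left(t \right)} = \frac{6 + 0 t}{2} = \frac{6 + 0}{2} = \frac{1}{2} \cdot 6 = 3$)
$r{\left(U \right)} = U$ ($r{\left(U \right)} = U + 0 = U$)
$r{\left(-4 \right)} N{\left(22 \right)} = \left(-4\right) 3 = -12$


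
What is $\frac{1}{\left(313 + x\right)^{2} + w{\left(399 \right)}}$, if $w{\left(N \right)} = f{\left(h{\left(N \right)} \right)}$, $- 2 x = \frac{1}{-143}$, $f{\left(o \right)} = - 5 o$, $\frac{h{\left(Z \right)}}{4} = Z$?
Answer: $\frac{81796}{7360919281} \approx 1.1112 \cdot 10^{-5}$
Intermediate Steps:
$h{\left(Z \right)} = 4 Z$
$x = \frac{1}{286}$ ($x = - \frac{1}{2 \left(-143\right)} = \left(- \frac{1}{2}\right) \left(- \frac{1}{143}\right) = \frac{1}{286} \approx 0.0034965$)
$w{\left(N \right)} = - 20 N$ ($w{\left(N \right)} = - 5 \cdot 4 N = - 20 N$)
$\frac{1}{\left(313 + x\right)^{2} + w{\left(399 \right)}} = \frac{1}{\left(313 + \frac{1}{286}\right)^{2} - 7980} = \frac{1}{\left(\frac{89519}{286}\right)^{2} - 7980} = \frac{1}{\frac{8013651361}{81796} - 7980} = \frac{1}{\frac{7360919281}{81796}} = \frac{81796}{7360919281}$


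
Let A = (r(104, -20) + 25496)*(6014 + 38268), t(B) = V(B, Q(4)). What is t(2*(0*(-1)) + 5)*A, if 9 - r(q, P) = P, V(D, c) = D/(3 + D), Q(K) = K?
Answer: 2825745125/4 ≈ 7.0644e+8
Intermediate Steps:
t(B) = B/(3 + B)
r(q, P) = 9 - P
A = 1130298050 (A = ((9 - 1*(-20)) + 25496)*(6014 + 38268) = ((9 + 20) + 25496)*44282 = (29 + 25496)*44282 = 25525*44282 = 1130298050)
t(2*(0*(-1)) + 5)*A = ((2*(0*(-1)) + 5)/(3 + (2*(0*(-1)) + 5)))*1130298050 = ((2*0 + 5)/(3 + (2*0 + 5)))*1130298050 = ((0 + 5)/(3 + (0 + 5)))*1130298050 = (5/(3 + 5))*1130298050 = (5/8)*1130298050 = 2825745125/4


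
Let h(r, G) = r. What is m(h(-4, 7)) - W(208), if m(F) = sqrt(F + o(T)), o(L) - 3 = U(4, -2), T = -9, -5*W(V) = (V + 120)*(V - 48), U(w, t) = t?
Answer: 10496 + I*sqrt(3) ≈ 10496.0 + 1.732*I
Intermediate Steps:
W(V) = -(-48 + V)*(120 + V)/5 (W(V) = -(V + 120)*(V - 48)/5 = -(120 + V)*(-48 + V)/5 = -(-48 + V)*(120 + V)/5)
o(L) = 1 (o(L) = 3 - 2 = 1)
m(F) = sqrt(1 + F) (m(F) = sqrt(F + 1) = sqrt(1 + F))
m(h(-4, 7)) - W(208) = sqrt(1 - 4) - (1152 - 72/5*208 - 1/5*208**2) = sqrt(-3) - (1152 - 14976/5 - 1/5*43264) = I*sqrt(3) - (1152 - 14976/5 - 43264/5) = I*sqrt(3) - 1*(-10496) = I*sqrt(3) + 10496 = 10496 + I*sqrt(3)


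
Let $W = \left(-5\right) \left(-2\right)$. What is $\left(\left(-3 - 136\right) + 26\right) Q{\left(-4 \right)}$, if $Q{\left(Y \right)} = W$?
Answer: $-1130$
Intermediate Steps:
$W = 10$
$Q{\left(Y \right)} = 10$
$\left(\left(-3 - 136\right) + 26\right) Q{\left(-4 \right)} = \left(\left(-3 - 136\right) + 26\right) 10 = \left(-139 + 26\right) 10 = \left(-113\right) 10 = -1130$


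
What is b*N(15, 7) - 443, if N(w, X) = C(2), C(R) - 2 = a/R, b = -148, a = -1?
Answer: -665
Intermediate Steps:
C(R) = 2 - 1/R
N(w, X) = 3/2 (N(w, X) = 2 - 1/2 = 2 - 1*½ = 2 - ½ = 3/2)
b*N(15, 7) - 443 = -148*3/2 - 443 = -222 - 443 = -665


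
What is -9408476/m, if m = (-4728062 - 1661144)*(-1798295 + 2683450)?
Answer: 4704238/2827718818465 ≈ 1.6636e-6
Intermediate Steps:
m = -5655437636930 (m = -6389206*885155 = -5655437636930)
-9408476/m = -9408476/(-5655437636930) = -9408476*(-1/5655437636930) = 4704238/2827718818465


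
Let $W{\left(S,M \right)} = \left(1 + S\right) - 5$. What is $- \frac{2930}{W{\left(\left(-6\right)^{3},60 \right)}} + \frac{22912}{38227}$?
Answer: $\frac{11704575}{840994} \approx 13.918$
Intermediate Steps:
$W{\left(S,M \right)} = -4 + S$
$- \frac{2930}{W{\left(\left(-6\right)^{3},60 \right)}} + \frac{22912}{38227} = - \frac{2930}{-4 + \left(-6\right)^{3}} + \frac{22912}{38227} = - \frac{2930}{-4 - 216} + 22912 \cdot \frac{1}{38227} = - \frac{2930}{-220} + \frac{22912}{38227} = \left(-2930\right) \left(- \frac{1}{220}\right) + \frac{22912}{38227} = \frac{293}{22} + \frac{22912}{38227} = \frac{11704575}{840994}$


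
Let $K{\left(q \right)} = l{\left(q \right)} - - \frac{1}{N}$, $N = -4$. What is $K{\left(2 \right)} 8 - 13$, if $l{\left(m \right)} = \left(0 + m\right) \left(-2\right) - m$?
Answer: $-63$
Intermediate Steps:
$l{\left(m \right)} = - 3 m$ ($l{\left(m \right)} = m \left(-2\right) - m = - 2 m - m = - 3 m$)
$K{\left(q \right)} = - \frac{1}{4} - 3 q$ ($K{\left(q \right)} = - 3 q - - \frac{1}{-4} = - 3 q - \left(-1\right) \left(- \frac{1}{4}\right) = - 3 q - \frac{1}{4} = - \frac{1}{4} - 3 q$)
$K{\left(2 \right)} 8 - 13 = \left(- \frac{1}{4} - 6\right) 8 - 13 = \left(- \frac{25}{4}\right) 8 - 13 = -50 - 13 = -63$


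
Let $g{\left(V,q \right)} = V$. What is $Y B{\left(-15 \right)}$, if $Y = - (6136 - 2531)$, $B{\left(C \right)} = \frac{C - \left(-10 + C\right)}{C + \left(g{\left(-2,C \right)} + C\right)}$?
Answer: $\frac{18025}{16} \approx 1126.6$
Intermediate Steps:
$B{\left(C \right)} = \frac{10}{-2 + 2 C}$ ($B{\left(C \right)} = \frac{C - \left(-10 + C\right)}{C + \left(-2 + C\right)} = \frac{10}{-2 + 2 C}$)
$Y = -3605$ ($Y = - (6136 - 2531) = \left(-1\right) 3605 = -3605$)
$Y B{\left(-15 \right)} = - 3605 \frac{5}{-1 - 15} = - 3605 \frac{5}{-16} = - 3605 \cdot 5 \left(- \frac{1}{16}\right) = \left(-3605\right) \left(- \frac{5}{16}\right) = \frac{18025}{16}$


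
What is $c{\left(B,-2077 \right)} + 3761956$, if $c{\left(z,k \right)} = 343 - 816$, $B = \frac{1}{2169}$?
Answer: $3761483$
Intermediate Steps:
$B = \frac{1}{2169} \approx 0.00046104$
$c{\left(z,k \right)} = -473$
$c{\left(B,-2077 \right)} + 3761956 = -473 + 3761956 = 3761483$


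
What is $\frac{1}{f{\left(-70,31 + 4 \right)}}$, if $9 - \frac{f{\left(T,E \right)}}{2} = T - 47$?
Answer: $\frac{1}{252} \approx 0.0039683$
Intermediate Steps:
$f{\left(T,E \right)} = 112 - 2 T$ ($f{\left(T,E \right)} = 18 - 2 \left(T - 47\right) = 18 - 2 \left(-47 + T\right) = 18 - \left(-94 + 2 T\right) = 112 - 2 T$)
$\frac{1}{f{\left(-70,31 + 4 \right)}} = \frac{1}{112 - -140} = \frac{1}{112 + 140} = \frac{1}{252}$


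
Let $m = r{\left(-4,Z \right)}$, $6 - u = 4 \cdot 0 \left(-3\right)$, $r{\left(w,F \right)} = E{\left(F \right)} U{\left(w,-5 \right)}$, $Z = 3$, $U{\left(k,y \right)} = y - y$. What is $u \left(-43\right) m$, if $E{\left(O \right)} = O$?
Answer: $0$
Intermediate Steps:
$U{\left(k,y \right)} = 0$
$r{\left(w,F \right)} = 0$ ($r{\left(w,F \right)} = F 0 = 0$)
$u = 6$ ($u = 6 - 4 \cdot 0 \left(-3\right) = 6 - 0 \left(-3\right) = 6 - 0 = 6 + 0 = 6$)
$m = 0$
$u \left(-43\right) m = 6 \left(-43\right) 0 = \left(-258\right) 0 = 0$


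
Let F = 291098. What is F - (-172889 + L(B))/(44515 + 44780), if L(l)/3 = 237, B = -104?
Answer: 25993768088/89295 ≈ 2.9110e+5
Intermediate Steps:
L(l) = 711 (L(l) = 3*237 = 711)
F - (-172889 + L(B))/(44515 + 44780) = 291098 - (-172889 + 711)/(44515 + 44780) = 291098 - (-172178)/89295 = 291098 - 1*(-172178/89295) = 291098 + 172178/89295 = 25993768088/89295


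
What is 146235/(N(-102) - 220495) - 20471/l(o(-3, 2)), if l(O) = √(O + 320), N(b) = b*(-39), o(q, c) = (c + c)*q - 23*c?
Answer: -146235/216517 - 20471*√262/262 ≈ -1265.4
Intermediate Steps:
o(q, c) = -23*c + 2*c*q (o(q, c) = (2*c)*q - 23*c = 2*c*q - 23*c = -23*c + 2*c*q)
N(b) = -39*b
l(O) = √(320 + O)
146235/(N(-102) - 220495) - 20471/l(o(-3, 2)) = 146235/(-39*(-102) - 220495) - 20471/√(320 + 2*(-23 + 2*(-3))) = 146235/(3978 - 220495) - 20471/√(320 + 2*(-23 - 6)) = 146235/(-216517) - 20471/√(320 + 2*(-29)) = 146235*(-1/216517) - 20471/√(320 - 58) = -146235/216517 - 20471*√262/262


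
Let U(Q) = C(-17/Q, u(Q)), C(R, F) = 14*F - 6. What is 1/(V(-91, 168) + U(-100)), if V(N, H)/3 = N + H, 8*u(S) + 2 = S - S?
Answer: 2/443 ≈ 0.0045147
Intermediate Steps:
u(S) = -¼ (u(S) = -¼ + (S - S)/8 = -¼ + (⅛)*0 = -¼ + 0 = -¼)
C(R, F) = -6 + 14*F
V(N, H) = 3*H + 3*N (V(N, H) = 3*(N + H) = 3*(H + N) = 3*H + 3*N)
U(Q) = -19/2 (U(Q) = -6 + 14*(-¼) = -6 - 7/2 = -19/2)
1/(V(-91, 168) + U(-100)) = 1/((3*168 + 3*(-91)) - 19/2) = 1/((504 - 273) - 19/2) = 1/(231 - 19/2) = 1/(443/2) = 2/443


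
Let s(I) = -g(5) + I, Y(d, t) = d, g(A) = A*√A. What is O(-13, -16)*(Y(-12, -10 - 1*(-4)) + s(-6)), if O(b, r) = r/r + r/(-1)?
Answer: -306 - 85*√5 ≈ -496.07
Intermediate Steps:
g(A) = A^(3/2)
s(I) = I - 5*√5 (s(I) = -5^(3/2) + I = -5*√5 + I = I - 5*√5)
O(b, r) = 1 - r (O(b, r) = 1 + r*(-1) = 1 - r)
O(-13, -16)*(Y(-12, -10 - 1*(-4)) + s(-6)) = (1 - 1*(-16))*(-12 + (-6 - 5*√5)) = (1 + 16)*(-18 - 5*√5) = 17*(-18 - 5*√5) = -306 - 85*√5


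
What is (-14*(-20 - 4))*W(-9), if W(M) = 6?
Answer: 2016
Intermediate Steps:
(-14*(-20 - 4))*W(-9) = -14*(-20 - 4)*6 = -14*(-24)*6 = 336*6 = 2016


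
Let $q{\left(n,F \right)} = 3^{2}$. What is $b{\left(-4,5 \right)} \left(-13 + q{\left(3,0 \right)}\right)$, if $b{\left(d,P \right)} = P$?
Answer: $-20$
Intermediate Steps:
$q{\left(n,F \right)} = 9$
$b{\left(-4,5 \right)} \left(-13 + q{\left(3,0 \right)}\right) = 5 \left(-13 + 9\right) = 5 \left(-4\right) = -20$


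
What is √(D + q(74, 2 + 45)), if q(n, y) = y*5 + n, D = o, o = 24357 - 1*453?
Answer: √24213 ≈ 155.61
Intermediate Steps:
o = 23904 (o = 24357 - 453 = 23904)
D = 23904
q(n, y) = n + 5*y (q(n, y) = 5*y + n = n + 5*y)
√(D + q(74, 2 + 45)) = √(23904 + (74 + 5*(2 + 45))) = √(23904 + (74 + 5*47)) = √(23904 + (74 + 235)) = √(23904 + 309) = √24213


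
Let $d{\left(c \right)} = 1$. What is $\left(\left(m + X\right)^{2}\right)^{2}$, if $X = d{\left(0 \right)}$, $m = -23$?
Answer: $234256$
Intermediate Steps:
$X = 1$
$\left(\left(m + X\right)^{2}\right)^{2} = \left(\left(-23 + 1\right)^{2}\right)^{2} = \left(\left(-22\right)^{2}\right)^{2} = 484^{2} = 234256$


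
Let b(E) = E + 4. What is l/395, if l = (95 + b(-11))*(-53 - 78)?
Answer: -11528/395 ≈ -29.185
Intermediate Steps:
b(E) = 4 + E
l = -11528 (l = (95 + (4 - 11))*(-53 - 78) = (95 - 7)*(-131) = 88*(-131) = -11528)
l/395 = -11528/395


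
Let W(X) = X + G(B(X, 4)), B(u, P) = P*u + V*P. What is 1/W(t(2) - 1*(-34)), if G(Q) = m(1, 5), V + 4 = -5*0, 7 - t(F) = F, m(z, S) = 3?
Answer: 1/42 ≈ 0.023810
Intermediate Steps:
t(F) = 7 - F
V = -4 (V = -4 - 5*0 = -4 + 0 = -4)
B(u, P) = -4*P + P*u (B(u, P) = P*u - 4*P = -4*P + P*u)
G(Q) = 3
W(X) = 3 + X (W(X) = X + 3 = 3 + X)
1/W(t(2) - 1*(-34)) = 1/(3 + ((7 - 1*2) - 1*(-34))) = 1/(3 + ((7 - 2) + 34)) = 1/(3 + (5 + 34)) = 1/(3 + 39) = 1/42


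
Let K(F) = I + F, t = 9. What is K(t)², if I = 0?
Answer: 81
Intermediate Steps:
K(F) = F (K(F) = 0 + F = F)
K(t)² = 9² = 81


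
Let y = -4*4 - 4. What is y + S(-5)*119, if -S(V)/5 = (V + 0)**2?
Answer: -14895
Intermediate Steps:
S(V) = -5*V**2 (S(V) = -5*(V + 0)**2 = -5*V**2)
y = -20 (y = -16 - 4 = -20)
y + S(-5)*119 = -20 - 5*(-5)**2*119 = -20 - 5*25*119 = -20 - 125*119 = -20 - 14875 = -14895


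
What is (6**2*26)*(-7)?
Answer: -6552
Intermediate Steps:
(6**2*26)*(-7) = (36*26)*(-7) = 936*(-7) = -6552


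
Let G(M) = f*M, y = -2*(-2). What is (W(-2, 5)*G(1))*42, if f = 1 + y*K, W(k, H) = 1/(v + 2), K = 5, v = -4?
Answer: -441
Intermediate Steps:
W(k, H) = -½ (W(k, H) = 1/(-4 + 2) = 1/(-2) = -½)
y = 4
f = 21 (f = 1 + 4*5 = 1 + 20 = 21)
G(M) = 21*M
(W(-2, 5)*G(1))*42 = -21/2*42 = -441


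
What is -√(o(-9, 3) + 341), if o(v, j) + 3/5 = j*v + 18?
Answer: -√8285/5 ≈ -18.204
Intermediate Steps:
o(v, j) = 87/5 + j*v (o(v, j) = -⅗ + (j*v + 18) = -⅗ + (18 + j*v) = 87/5 + j*v)
-√(o(-9, 3) + 341) = -√((87/5 + 3*(-9)) + 341) = -√((87/5 - 27) + 341) = -√(-48/5 + 341) = -√(1657/5) = -√8285/5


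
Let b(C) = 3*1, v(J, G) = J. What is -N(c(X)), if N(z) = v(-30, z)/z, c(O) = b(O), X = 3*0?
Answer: 10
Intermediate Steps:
X = 0
b(C) = 3
c(O) = 3
N(z) = -30/z
-N(c(X)) = -(-30)/3 = -1*(-10) = 10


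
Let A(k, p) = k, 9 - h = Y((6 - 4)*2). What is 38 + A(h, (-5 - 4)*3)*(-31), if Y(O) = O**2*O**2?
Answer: 7695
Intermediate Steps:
Y(O) = O**4
h = -247 (h = 9 - ((6 - 4)*2)**4 = 9 - (2*2)**4 = 9 - 1*4**4 = 9 - 1*256 = 9 - 256 = -247)
38 + A(h, (-5 - 4)*3)*(-31) = 38 - 247*(-31) = 38 + 7657 = 7695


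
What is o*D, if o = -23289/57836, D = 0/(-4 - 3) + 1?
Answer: -23289/57836 ≈ -0.40267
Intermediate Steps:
D = 1 (D = 0/(-7) + 1 = -⅐*0 + 1 = 0 + 1 = 1)
o = -23289/57836 (o = -23289*1/57836 = -23289/57836 ≈ -0.40267)
o*D = -23289/57836*1 = -23289/57836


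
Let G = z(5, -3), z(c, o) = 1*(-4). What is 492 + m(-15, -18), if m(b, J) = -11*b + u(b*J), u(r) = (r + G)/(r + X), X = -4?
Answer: 658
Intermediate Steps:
z(c, o) = -4
G = -4
u(r) = 1 (u(r) = (r - 4)/(r - 4) = (-4 + r)/(-4 + r) = 1)
m(b, J) = 1 - 11*b (m(b, J) = -11*b + 1 = 1 - 11*b)
492 + m(-15, -18) = 492 + (1 - 11*(-15)) = 492 + (1 + 165) = 492 + 166 = 658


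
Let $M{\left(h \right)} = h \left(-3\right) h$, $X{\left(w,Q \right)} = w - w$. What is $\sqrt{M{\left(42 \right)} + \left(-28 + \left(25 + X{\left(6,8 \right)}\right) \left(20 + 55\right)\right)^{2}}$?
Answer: $\sqrt{3406117} \approx 1845.6$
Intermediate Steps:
$X{\left(w,Q \right)} = 0$
$M{\left(h \right)} = - 3 h^{2}$ ($M{\left(h \right)} = - 3 h h = - 3 h^{2}$)
$\sqrt{M{\left(42 \right)} + \left(-28 + \left(25 + X{\left(6,8 \right)}\right) \left(20 + 55\right)\right)^{2}} = \sqrt{- 3 \cdot 42^{2} + \left(-28 + \left(25 + 0\right) \left(20 + 55\right)\right)^{2}} = \sqrt{\left(-3\right) 1764 + \left(-28 + 25 \cdot 75\right)^{2}} = \sqrt{-5292 + \left(-28 + 1875\right)^{2}} = \sqrt{-5292 + 1847^{2}} = \sqrt{-5292 + 3411409} = \sqrt{3406117}$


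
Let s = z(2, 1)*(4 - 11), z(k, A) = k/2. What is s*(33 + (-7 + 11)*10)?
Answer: -511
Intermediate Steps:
z(k, A) = k/2 (z(k, A) = k*(½) = k/2)
s = -7 (s = ((½)*2)*(4 - 11) = 1*(-7) = -7)
s*(33 + (-7 + 11)*10) = -7*(33 + (-7 + 11)*10) = -7*(33 + 4*10) = -7*(33 + 40) = -7*73 = -511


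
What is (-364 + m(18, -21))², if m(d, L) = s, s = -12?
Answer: 141376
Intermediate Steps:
m(d, L) = -12
(-364 + m(18, -21))² = (-364 - 12)² = (-376)² = 141376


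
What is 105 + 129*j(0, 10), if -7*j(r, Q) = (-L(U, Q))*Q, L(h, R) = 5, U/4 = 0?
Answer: 7185/7 ≈ 1026.4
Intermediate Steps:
U = 0 (U = 4*0 = 0)
j(r, Q) = 5*Q/7 (j(r, Q) = -(-1*5)*Q/7 = -(-5)*Q/7 = 5*Q/7)
105 + 129*j(0, 10) = 105 + 129*((5/7)*10) = 105 + 129*(50/7) = 105 + 6450/7 = 7185/7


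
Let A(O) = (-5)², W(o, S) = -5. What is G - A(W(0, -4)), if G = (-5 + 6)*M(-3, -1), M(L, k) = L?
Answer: -28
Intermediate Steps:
A(O) = 25
G = -3 (G = (-5 + 6)*(-3) = 1*(-3) = -3)
G - A(W(0, -4)) = -3 - 1*25 = -3 - 25 = -28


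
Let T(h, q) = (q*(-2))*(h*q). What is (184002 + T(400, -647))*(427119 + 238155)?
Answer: -222669335346252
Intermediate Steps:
T(h, q) = -2*h*q² (T(h, q) = (-2*q)*(h*q) = -2*h*q²)
(184002 + T(400, -647))*(427119 + 238155) = (184002 - 2*400*(-647)²)*(427119 + 238155) = (184002 - 2*400*418609)*665274 = (184002 - 334887200)*665274 = -334703198*665274 = -222669335346252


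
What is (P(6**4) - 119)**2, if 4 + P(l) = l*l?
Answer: 2820696737049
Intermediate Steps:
P(l) = -4 + l**2 (P(l) = -4 + l*l = -4 + l**2)
(P(6**4) - 119)**2 = ((-4 + (6**4)**2) - 119)**2 = ((-4 + 1296**2) - 119)**2 = ((-4 + 1679616) - 119)**2 = (1679612 - 119)**2 = 1679493**2 = 2820696737049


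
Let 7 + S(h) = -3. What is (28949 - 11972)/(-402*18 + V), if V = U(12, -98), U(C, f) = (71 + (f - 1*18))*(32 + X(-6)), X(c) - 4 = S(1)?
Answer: -5659/2802 ≈ -2.0196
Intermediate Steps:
S(h) = -10 (S(h) = -7 - 3 = -10)
X(c) = -6 (X(c) = 4 - 10 = -6)
U(C, f) = 1378 + 26*f (U(C, f) = (71 + (f - 1*18))*(32 - 6) = (71 + (f - 18))*26 = (71 + (-18 + f))*26 = (53 + f)*26 = 1378 + 26*f)
V = -1170 (V = 1378 + 26*(-98) = 1378 - 2548 = -1170)
(28949 - 11972)/(-402*18 + V) = (28949 - 11972)/(-402*18 - 1170) = 16977/(-7236 - 1170) = 16977/(-8406) = 16977*(-1/8406) = -5659/2802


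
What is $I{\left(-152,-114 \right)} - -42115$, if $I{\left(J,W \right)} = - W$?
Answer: $42229$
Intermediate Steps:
$I{\left(-152,-114 \right)} - -42115 = \left(-1\right) \left(-114\right) - -42115 = 114 + 42115 = 42229$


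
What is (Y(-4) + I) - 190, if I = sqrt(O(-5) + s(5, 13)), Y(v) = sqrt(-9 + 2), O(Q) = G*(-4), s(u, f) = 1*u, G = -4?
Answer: -190 + sqrt(21) + I*sqrt(7) ≈ -185.42 + 2.6458*I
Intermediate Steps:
s(u, f) = u
O(Q) = 16 (O(Q) = -4*(-4) = 16)
Y(v) = I*sqrt(7) (Y(v) = sqrt(-7) = I*sqrt(7))
I = sqrt(21) (I = sqrt(16 + 5) = sqrt(21) ≈ 4.5826)
(Y(-4) + I) - 190 = (I*sqrt(7) + sqrt(21)) - 190 = (sqrt(21) + I*sqrt(7)) - 190 = -190 + sqrt(21) + I*sqrt(7)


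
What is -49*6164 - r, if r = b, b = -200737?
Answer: -101299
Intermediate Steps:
r = -200737
-49*6164 - r = -49*6164 - 1*(-200737) = -302036 + 200737 = -101299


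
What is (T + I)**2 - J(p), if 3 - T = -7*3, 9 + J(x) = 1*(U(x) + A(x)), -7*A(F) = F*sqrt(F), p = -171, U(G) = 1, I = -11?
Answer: 177 - 513*I*sqrt(19)/7 ≈ 177.0 - 319.44*I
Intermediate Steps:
A(F) = -F**(3/2)/7 (A(F) = -F*sqrt(F)/7 = -F**(3/2)/7)
J(x) = -8 - x**(3/2)/7 (J(x) = -9 + 1*(1 - x**(3/2)/7) = -9 + (1 - x**(3/2)/7) = -8 - x**(3/2)/7)
T = 24 (T = 3 - (-7)*3 = 3 - 1*(-21) = 3 + 21 = 24)
(T + I)**2 - J(p) = (24 - 11)**2 - (-8 - (-513)*I*sqrt(19)/7) = 13**2 - (-8 - (-513)*I*sqrt(19)/7) = 169 - (-8 + 513*I*sqrt(19)/7) = 169 + (8 - 513*I*sqrt(19)/7) = 177 - 513*I*sqrt(19)/7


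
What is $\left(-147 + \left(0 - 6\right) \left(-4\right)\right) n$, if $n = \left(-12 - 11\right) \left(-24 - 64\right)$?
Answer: $-248952$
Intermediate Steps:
$n = 2024$ ($n = \left(-23\right) \left(-88\right) = 2024$)
$\left(-147 + \left(0 - 6\right) \left(-4\right)\right) n = \left(-147 + \left(0 - 6\right) \left(-4\right)\right) 2024 = \left(-147 - -24\right) 2024 = \left(-147 + 24\right) 2024 = \left(-123\right) 2024 = -248952$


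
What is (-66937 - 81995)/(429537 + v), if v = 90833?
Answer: -74466/260185 ≈ -0.28620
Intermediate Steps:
(-66937 - 81995)/(429537 + v) = (-66937 - 81995)/(429537 + 90833) = -148932/520370 = -148932*1/520370 = -74466/260185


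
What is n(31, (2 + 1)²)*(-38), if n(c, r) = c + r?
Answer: -1520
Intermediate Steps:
n(31, (2 + 1)²)*(-38) = (31 + (2 + 1)²)*(-38) = (31 + 3²)*(-38) = (31 + 9)*(-38) = 40*(-38) = -1520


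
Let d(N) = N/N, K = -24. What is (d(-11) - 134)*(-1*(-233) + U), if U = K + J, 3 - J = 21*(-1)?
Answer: -30989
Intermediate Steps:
J = 24 (J = 3 - 21*(-1) = 3 - 1*(-21) = 3 + 21 = 24)
d(N) = 1
U = 0 (U = -24 + 24 = 0)
(d(-11) - 134)*(-1*(-233) + U) = (1 - 134)*(-1*(-233) + 0) = -133*(233 + 0) = -133*233 = -30989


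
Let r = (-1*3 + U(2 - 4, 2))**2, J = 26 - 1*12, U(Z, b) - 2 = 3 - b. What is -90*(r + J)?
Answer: -1260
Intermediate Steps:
U(Z, b) = 5 - b (U(Z, b) = 2 + (3 - b) = 5 - b)
J = 14 (J = 26 - 12 = 14)
r = 0 (r = (-1*3 + (5 - 1*2))**2 = (-3 + (5 - 2))**2 = (-3 + 3)**2 = 0**2 = 0)
-90*(r + J) = -90*(0 + 14) = -90*14 = -1260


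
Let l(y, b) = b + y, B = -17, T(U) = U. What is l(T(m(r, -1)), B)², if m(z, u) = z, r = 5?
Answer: 144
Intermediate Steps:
l(T(m(r, -1)), B)² = (-17 + 5)² = (-12)² = 144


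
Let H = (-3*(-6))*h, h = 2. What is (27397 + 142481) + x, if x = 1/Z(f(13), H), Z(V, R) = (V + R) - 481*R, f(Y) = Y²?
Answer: 2906782457/17111 ≈ 1.6988e+5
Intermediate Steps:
H = 36 (H = -3*(-6)*2 = 18*2 = 36)
Z(V, R) = V - 480*R (Z(V, R) = (R + V) - 481*R = V - 480*R)
x = -1/17111 (x = 1/(13² - 480*36) = 1/(169 - 17280) = 1/(-17111) = -1/17111 ≈ -5.8442e-5)
(27397 + 142481) + x = (27397 + 142481) - 1/17111 = 169878 - 1/17111 = 2906782457/17111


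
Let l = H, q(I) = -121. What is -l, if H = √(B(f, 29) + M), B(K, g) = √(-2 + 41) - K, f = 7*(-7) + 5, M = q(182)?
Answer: -I*√(77 - √39) ≈ -8.4116*I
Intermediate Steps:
M = -121
f = -44 (f = -49 + 5 = -44)
B(K, g) = √39 - K
H = √(-77 + √39) (H = √((√39 - 1*(-44)) - 121) = √((√39 + 44) - 121) = √((44 + √39) - 121) = √(-77 + √39) ≈ 8.4116*I)
l = √(-77 + √39) ≈ 8.4116*I
-l = -√(-77 + √39)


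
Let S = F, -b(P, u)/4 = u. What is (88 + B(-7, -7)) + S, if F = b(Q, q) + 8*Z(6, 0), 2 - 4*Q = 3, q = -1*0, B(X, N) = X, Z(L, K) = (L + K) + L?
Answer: 177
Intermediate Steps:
Z(L, K) = K + 2*L (Z(L, K) = (K + L) + L = K + 2*L)
q = 0
Q = -¼ (Q = ½ - ¼*3 = ½ - ¾ = -¼ ≈ -0.25000)
b(P, u) = -4*u
F = 96 (F = -4*0 + 8*(0 + 2*6) = 0 + 8*(0 + 12) = 0 + 8*12 = 0 + 96 = 96)
S = 96
(88 + B(-7, -7)) + S = (88 - 7) + 96 = 81 + 96 = 177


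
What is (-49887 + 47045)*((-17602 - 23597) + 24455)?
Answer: 47586448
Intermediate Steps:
(-49887 + 47045)*((-17602 - 23597) + 24455) = -2842*(-41199 + 24455) = -2842*(-16744) = 47586448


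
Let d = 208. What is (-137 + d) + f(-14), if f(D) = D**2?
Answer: 267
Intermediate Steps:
(-137 + d) + f(-14) = (-137 + 208) + (-14)**2 = 71 + 196 = 267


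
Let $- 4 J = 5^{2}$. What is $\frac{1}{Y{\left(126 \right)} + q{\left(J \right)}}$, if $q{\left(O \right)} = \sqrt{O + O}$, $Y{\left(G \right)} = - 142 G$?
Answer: $- \frac{35784}{640247353} - \frac{5 i \sqrt{2}}{640247353} \approx -5.5891 \cdot 10^{-5} - 1.1044 \cdot 10^{-8} i$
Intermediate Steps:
$J = - \frac{25}{4}$ ($J = - \frac{5^{2}}{4} = \left(- \frac{1}{4}\right) 25 = - \frac{25}{4} \approx -6.25$)
$q{\left(O \right)} = \sqrt{2} \sqrt{O}$ ($q{\left(O \right)} = \sqrt{2 O} = \sqrt{2} \sqrt{O}$)
$\frac{1}{Y{\left(126 \right)} + q{\left(J \right)}} = \frac{1}{\left(-142\right) 126 + \sqrt{2} \sqrt{- \frac{25}{4}}} = \frac{1}{-17892 + \sqrt{2} \frac{5 i}{2}} = \frac{1}{-17892 + \frac{5 i \sqrt{2}}{2}}$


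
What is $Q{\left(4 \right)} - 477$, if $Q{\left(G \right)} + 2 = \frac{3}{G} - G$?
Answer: $- \frac{1929}{4} \approx -482.25$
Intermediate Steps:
$Q{\left(G \right)} = -2 - G + \frac{3}{G}$ ($Q{\left(G \right)} = -2 - \left(G - \frac{3}{G}\right) = -2 - G + \frac{3}{G}$)
$Q{\left(4 \right)} - 477 = \left(-2 - 4 + \frac{3}{4}\right) - 477 = - \frac{21}{4} - 477 = - \frac{1929}{4}$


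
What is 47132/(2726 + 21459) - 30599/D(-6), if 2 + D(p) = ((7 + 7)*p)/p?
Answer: -739471231/290220 ≈ -2548.0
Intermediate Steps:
D(p) = 12 (D(p) = -2 + ((7 + 7)*p)/p = -2 + (14*p)/p = -2 + 14 = 12)
47132/(2726 + 21459) - 30599/D(-6) = 47132/(2726 + 21459) - 30599/12 = 47132/24185 - 30599*1/12 = 47132*(1/24185) - 30599/12 = 47132/24185 - 30599/12 = -739471231/290220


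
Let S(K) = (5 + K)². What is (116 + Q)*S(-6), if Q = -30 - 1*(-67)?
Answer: 153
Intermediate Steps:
Q = 37 (Q = -30 + 67 = 37)
(116 + Q)*S(-6) = (116 + 37)*(5 - 6)² = 153*(-1)² = 153*1 = 153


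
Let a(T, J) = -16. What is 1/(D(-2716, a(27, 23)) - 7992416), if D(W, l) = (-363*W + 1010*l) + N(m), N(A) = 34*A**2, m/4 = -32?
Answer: -1/6465612 ≈ -1.5466e-7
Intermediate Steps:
m = -128 (m = 4*(-32) = -128)
D(W, l) = 557056 - 363*W + 1010*l (D(W, l) = (-363*W + 1010*l) + 34*(-128)**2 = (-363*W + 1010*l) + 34*16384 = (-363*W + 1010*l) + 557056 = 557056 - 363*W + 1010*l)
1/(D(-2716, a(27, 23)) - 7992416) = 1/((557056 - 363*(-2716) + 1010*(-16)) - 7992416) = 1/((557056 + 985908 - 16160) - 7992416) = 1/(1526804 - 7992416) = 1/(-6465612) = -1/6465612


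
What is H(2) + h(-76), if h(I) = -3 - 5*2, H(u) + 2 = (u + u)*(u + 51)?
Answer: 197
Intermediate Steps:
H(u) = -2 + 2*u*(51 + u) (H(u) = -2 + (u + u)*(u + 51) = -2 + (2*u)*(51 + u) = -2 + 2*u*(51 + u))
h(I) = -13 (h(I) = -3 - 10 = -13)
H(2) + h(-76) = (-2 + 2*2² + 102*2) - 13 = (-2 + 2*4 + 204) - 13 = (-2 + 8 + 204) - 13 = 210 - 13 = 197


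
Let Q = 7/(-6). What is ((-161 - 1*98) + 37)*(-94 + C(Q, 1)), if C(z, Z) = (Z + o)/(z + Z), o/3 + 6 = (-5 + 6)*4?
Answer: 14208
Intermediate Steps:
Q = -7/6 (Q = 7*(-⅙) = -7/6 ≈ -1.1667)
o = -6 (o = -18 + 3*((-5 + 6)*4) = -18 + 3*(1*4) = -18 + 3*4 = -18 + 12 = -6)
C(z, Z) = (-6 + Z)/(Z + z) (C(z, Z) = (Z - 6)/(z + Z) = (-6 + Z)/(Z + z))
((-161 - 1*98) + 37)*(-94 + C(Q, 1)) = ((-161 - 1*98) + 37)*(-94 + (-6 + 1)/(1 - 7/6)) = ((-161 - 98) + 37)*(-94 - 5/(-⅙)) = (-259 + 37)*(-94 - 6*(-5)) = -222*(-94 + 30) = -222*(-64) = 14208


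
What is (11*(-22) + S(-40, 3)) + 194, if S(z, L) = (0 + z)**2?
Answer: 1552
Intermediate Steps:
S(z, L) = z**2
(11*(-22) + S(-40, 3)) + 194 = (11*(-22) + (-40)**2) + 194 = (-242 + 1600) + 194 = 1358 + 194 = 1552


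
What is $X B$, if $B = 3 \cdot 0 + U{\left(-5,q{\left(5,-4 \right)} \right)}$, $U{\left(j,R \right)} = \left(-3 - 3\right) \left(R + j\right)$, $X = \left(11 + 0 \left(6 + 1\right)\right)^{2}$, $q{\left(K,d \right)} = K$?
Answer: $0$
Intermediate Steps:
$X = 121$ ($X = \left(11 + 0 \cdot 7\right)^{2} = \left(11 + 0\right)^{2} = 11^{2} = 121$)
$U{\left(j,R \right)} = - 6 R - 6 j$ ($U{\left(j,R \right)} = - 6 \left(R + j\right) = - 6 R - 6 j$)
$B = 0$ ($B = 3 \cdot 0 - 0 = 0 + \left(-30 + 30\right) = 0 + 0 = 0$)
$X B = 121 \cdot 0 = 0$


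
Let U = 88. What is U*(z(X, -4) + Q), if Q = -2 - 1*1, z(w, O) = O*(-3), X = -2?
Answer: 792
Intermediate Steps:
z(w, O) = -3*O
Q = -3 (Q = -2 - 1 = -3)
U*(z(X, -4) + Q) = 88*(-3*(-4) - 3) = 88*(12 - 3) = 88*9 = 792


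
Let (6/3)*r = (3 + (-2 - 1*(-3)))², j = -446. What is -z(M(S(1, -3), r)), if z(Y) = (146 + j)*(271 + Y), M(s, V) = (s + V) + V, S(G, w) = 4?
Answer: 87300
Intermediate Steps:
r = 8 (r = (3 + (-2 - 1*(-3)))²/2 = (3 + (-2 + 3))²/2 = (3 + 1)²/2 = (½)*4² = (½)*16 = 8)
M(s, V) = s + 2*V (M(s, V) = (V + s) + V = s + 2*V)
z(Y) = -81300 - 300*Y (z(Y) = (146 - 446)*(271 + Y) = -300*(271 + Y) = -81300 - 300*Y)
-z(M(S(1, -3), r)) = -(-81300 - 300*(4 + 2*8)) = -(-81300 - 300*(4 + 16)) = -(-81300 - 300*20) = -(-81300 - 6000) = -1*(-87300) = 87300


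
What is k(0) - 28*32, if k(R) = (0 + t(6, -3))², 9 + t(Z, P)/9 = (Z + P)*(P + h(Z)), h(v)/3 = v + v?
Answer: 655204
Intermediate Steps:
h(v) = 6*v (h(v) = 3*(v + v) = 3*(2*v) = 6*v)
t(Z, P) = -81 + 9*(P + Z)*(P + 6*Z) (t(Z, P) = -81 + 9*((Z + P)*(P + 6*Z)) = -81 + 9*((P + Z)*(P + 6*Z)) = -81 + 9*(P + Z)*(P + 6*Z))
k(R) = 656100 (k(R) = (0 + (-81 + 9*(-3)² + 54*6² + 63*(-3)*6))² = (0 + (-81 + 9*9 + 54*36 - 1134))² = (0 + (-81 + 81 + 1944 - 1134))² = (0 + 810)² = 810² = 656100)
k(0) - 28*32 = 656100 - 28*32 = 656100 - 896 = 655204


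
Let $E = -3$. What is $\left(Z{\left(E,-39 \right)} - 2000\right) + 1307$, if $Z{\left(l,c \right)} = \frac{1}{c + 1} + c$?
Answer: $- \frac{27817}{38} \approx -732.03$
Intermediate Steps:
$Z{\left(l,c \right)} = c + \frac{1}{1 + c}$ ($Z{\left(l,c \right)} = \frac{1}{1 + c} + c = c + \frac{1}{1 + c}$)
$\left(Z{\left(E,-39 \right)} - 2000\right) + 1307 = \left(\frac{1 - 39 + \left(-39\right)^{2}}{1 - 39} - 2000\right) + 1307 = \left(\frac{1 - 39 + 1521}{-38} - 2000\right) + 1307 = \left(\left(- \frac{1}{38}\right) 1483 - 2000\right) + 1307 = \left(- \frac{1483}{38} - 2000\right) + 1307 = - \frac{77483}{38} + 1307 = - \frac{27817}{38}$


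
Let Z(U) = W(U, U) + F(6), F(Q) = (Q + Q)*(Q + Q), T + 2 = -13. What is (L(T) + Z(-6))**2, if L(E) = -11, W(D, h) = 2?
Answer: 18225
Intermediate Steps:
T = -15 (T = -2 - 13 = -15)
F(Q) = 4*Q**2 (F(Q) = (2*Q)*(2*Q) = 4*Q**2)
Z(U) = 146 (Z(U) = 2 + 4*6**2 = 2 + 4*36 = 2 + 144 = 146)
(L(T) + Z(-6))**2 = (-11 + 146)**2 = 135**2 = 18225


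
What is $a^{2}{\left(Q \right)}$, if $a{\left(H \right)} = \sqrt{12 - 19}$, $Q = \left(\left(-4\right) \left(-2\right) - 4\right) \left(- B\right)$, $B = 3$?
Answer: $-7$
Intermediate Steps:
$Q = -12$ ($Q = \left(\left(-4\right) \left(-2\right) - 4\right) \left(\left(-1\right) 3\right) = \left(8 - 4\right) \left(-3\right) = 4 \left(-3\right) = -12$)
$a{\left(H \right)} = i \sqrt{7}$ ($a{\left(H \right)} = \sqrt{12 - 19} = \sqrt{-7} = i \sqrt{7}$)
$a^{2}{\left(Q \right)} = \left(i \sqrt{7}\right)^{2} = -7$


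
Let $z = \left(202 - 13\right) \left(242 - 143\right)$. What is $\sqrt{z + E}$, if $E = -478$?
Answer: $\sqrt{18233} \approx 135.03$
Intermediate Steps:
$z = 18711$ ($z = 189 \cdot 99 = 18711$)
$\sqrt{z + E} = \sqrt{18711 - 478} = \sqrt{18233}$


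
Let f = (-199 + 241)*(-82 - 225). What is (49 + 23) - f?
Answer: 12966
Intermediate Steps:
f = -12894 (f = 42*(-307) = -12894)
(49 + 23) - f = (49 + 23) - 1*(-12894) = 72 + 12894 = 12966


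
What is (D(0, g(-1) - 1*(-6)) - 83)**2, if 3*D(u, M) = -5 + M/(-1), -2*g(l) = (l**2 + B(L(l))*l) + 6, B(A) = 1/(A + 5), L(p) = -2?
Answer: 592900/81 ≈ 7319.8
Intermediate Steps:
B(A) = 1/(5 + A)
g(l) = -3 - l**2/2 - l/6 (g(l) = -((l**2 + l/(5 - 2)) + 6)/2 = -((l**2 + l/3) + 6)/2 = -(6 + l**2 + l/3)/2 = -3 - l**2/2 - l/6)
D(u, M) = -5/3 - M/3 (D(u, M) = (-5 + M/(-1))/3 = (-5 + M*(-1))/3 = (-5 - M)/3 = -5/3 - M/3)
(D(0, g(-1) - 1*(-6)) - 83)**2 = ((-5/3 - ((-3 - 1/2*(-1)**2 - 1/6*(-1)) - 1*(-6))/3) - 83)**2 = ((-5/3 - ((-3 - 1/2*1 + 1/6) + 6)/3) - 83)**2 = ((-5/3 - ((-3 - 1/2 + 1/6) + 6)/3) - 83)**2 = ((-5/3 - (-10/3 + 6)/3) - 83)**2 = ((-5/3 - 1/3*8/3) - 83)**2 = ((-5/3 - 8/9) - 83)**2 = (-23/9 - 83)**2 = (-770/9)**2 = 592900/81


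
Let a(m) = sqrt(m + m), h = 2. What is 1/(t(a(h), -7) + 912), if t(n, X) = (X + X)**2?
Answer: 1/1108 ≈ 0.00090253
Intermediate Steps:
a(m) = sqrt(2)*sqrt(m) (a(m) = sqrt(2*m) = sqrt(2)*sqrt(m))
t(n, X) = 4*X**2 (t(n, X) = (2*X)**2 = 4*X**2)
1/(t(a(h), -7) + 912) = 1/(4*(-7)**2 + 912) = 1/(4*49 + 912) = 1/(196 + 912) = 1/1108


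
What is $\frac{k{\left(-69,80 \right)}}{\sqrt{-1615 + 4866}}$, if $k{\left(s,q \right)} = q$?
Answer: $\frac{80 \sqrt{3251}}{3251} \approx 1.4031$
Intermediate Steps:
$\frac{k{\left(-69,80 \right)}}{\sqrt{-1615 + 4866}} = \frac{80}{\sqrt{-1615 + 4866}} = \frac{80}{\sqrt{3251}} = 80 \frac{\sqrt{3251}}{3251} = \frac{80 \sqrt{3251}}{3251}$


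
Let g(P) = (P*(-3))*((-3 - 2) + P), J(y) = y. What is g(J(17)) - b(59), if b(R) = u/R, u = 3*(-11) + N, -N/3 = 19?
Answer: -36018/59 ≈ -610.47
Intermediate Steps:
N = -57 (N = -3*19 = -57)
u = -90 (u = 3*(-11) - 57 = -33 - 57 = -90)
b(R) = -90/R
g(P) = -3*P*(-5 + P) (g(P) = (-3*P)*(-5 + P) = -3*P*(-5 + P))
g(J(17)) - b(59) = 3*17*(5 - 1*17) - (-90)/59 = 3*17*(5 - 17) - (-90)/59 = 3*17*(-12) - 1*(-90/59) = -612 + 90/59 = -36018/59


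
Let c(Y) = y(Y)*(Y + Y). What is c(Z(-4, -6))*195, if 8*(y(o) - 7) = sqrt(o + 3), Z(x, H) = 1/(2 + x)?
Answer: -1365 - 195*sqrt(10)/16 ≈ -1403.5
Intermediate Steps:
y(o) = 7 + sqrt(3 + o)/8 (y(o) = 7 + sqrt(o + 3)/8 = 7 + sqrt(3 + o)/8)
c(Y) = 2*Y*(7 + sqrt(3 + Y)/8) (c(Y) = (7 + sqrt(3 + Y)/8)*(Y + Y) = (7 + sqrt(3 + Y)/8)*(2*Y) = 2*Y*(7 + sqrt(3 + Y)/8))
c(Z(-4, -6))*195 = ((56 + sqrt(3 + 1/(2 - 4)))/(4*(2 - 4)))*195 = ((1/4)*(56 + sqrt(3 + 1/(-2)))/(-2))*195 = ((1/4)*(-1/2)*(56 + sqrt(3 - 1/2)))*195 = ((1/4)*(-1/2)*(56 + sqrt(5/2)))*195 = ((1/4)*(-1/2)*(56 + sqrt(10)/2))*195 = (-7 - sqrt(10)/16)*195 = -1365 - 195*sqrt(10)/16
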